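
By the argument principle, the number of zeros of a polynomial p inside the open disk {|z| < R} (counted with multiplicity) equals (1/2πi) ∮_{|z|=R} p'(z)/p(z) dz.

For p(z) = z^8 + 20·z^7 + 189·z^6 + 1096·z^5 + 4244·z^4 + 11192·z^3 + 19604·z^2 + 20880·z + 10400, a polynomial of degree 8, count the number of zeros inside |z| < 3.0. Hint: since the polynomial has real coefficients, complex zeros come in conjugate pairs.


The zeros of p are: (-3 + 1i), (-3 - 1i), (-2 + 2i), (-2 - 2i), (-3 + 1i), (-3 - 1i), (-2 + 3i), (-2 - 3i).
Their magnitudes are: 3.162, 3.162, 2.828, 2.828, 3.162, 3.162, 3.606, 3.606.
Zeros with |z| < R = 3.0: (-2 + 2i), (-2 - 2i).
Count = 2.
By the argument principle, (1/2πi) ∮_{|z|=R} p'(z)/p(z) dz equals exactly this count.

Number of zeros inside |z| < 3.0: 2.


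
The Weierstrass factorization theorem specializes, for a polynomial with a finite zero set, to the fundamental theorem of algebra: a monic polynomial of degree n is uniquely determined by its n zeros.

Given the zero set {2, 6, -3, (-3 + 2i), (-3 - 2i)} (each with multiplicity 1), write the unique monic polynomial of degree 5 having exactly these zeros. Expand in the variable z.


The polynomial is p(z) = ∏_{α ∈ S} (z − α), where S = {2, 6, -3, (-3 + 2i), (-3 - 2i)}.
Expanding the product yields: p(z) = z^5 + z^4 -29·z^3 -101·z^2 + 60·z + 468.
Note conjugate pairs combine to real quadratics: (z − (-3+2i))(z − (-3−2i)) = z² + 6z + 13.
The resulting polynomial has degree 5 and real coefficients as required.

p(z) = z^5 + z^4 -29·z^3 -101·z^2 + 60·z + 468.


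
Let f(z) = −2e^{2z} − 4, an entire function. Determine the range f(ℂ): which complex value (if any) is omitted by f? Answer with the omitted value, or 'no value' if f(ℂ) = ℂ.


Little Picard bounds the complement of f(ℂ) to at most one point.
e^{2z} is never zero on ℂ, so -2·e^{2z} takes every value in ℂ ∖ {0}. Adding -4 shifts the range to ℂ ∖ {-4}. Thus f omits exactly the value -4.

Omitted value: -4.


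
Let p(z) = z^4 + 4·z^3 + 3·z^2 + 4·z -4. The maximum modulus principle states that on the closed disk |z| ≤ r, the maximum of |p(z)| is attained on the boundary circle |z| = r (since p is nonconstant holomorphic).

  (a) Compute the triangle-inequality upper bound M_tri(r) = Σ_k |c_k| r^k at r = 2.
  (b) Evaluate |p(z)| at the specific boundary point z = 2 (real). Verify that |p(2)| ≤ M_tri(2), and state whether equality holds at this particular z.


Coefficients: c_0 = -4, c_1 = 4, c_2 = 3, c_3 = 4, c_4 = 1. Radius r = 2.
Part (a). Triangle bound: M_tri(r) = Σ_k |c_k| r^k
  = |-4|·2^0 + |4|·2^1 + |3|·2^2 + |4|·2^3 + |1|·2^4
  = 4 + 8 + 12 + 32 + 16 = 72.
This bounds M(r) := max_{|z|=r} |p(z)| from above; equality holds iff all terms c_k z^k can be made to align in phase at a single z on |z|=r.
Part (b). At z = 2 (real, on the circle |z| = r):
  p(2) = (-4)·2^0 + (4)·2^1 + (3)·2^2 + (4)·2^3 + (1)·2^4 = 64.
  |p(2)| = 64.
Check: |p(2)| = 64 ≤ 72 = M_tri(2). ✓ Equality does not hold at z = 2 (the coefficients have mixed signs, so the terms do not all align in phase there).

M_tri(2) = 72; |p(2)| = 64; equality at z=2: no.


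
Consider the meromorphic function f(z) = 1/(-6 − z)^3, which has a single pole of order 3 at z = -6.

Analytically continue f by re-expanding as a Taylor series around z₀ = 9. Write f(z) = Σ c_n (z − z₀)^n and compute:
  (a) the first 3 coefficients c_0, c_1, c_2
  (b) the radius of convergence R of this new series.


Let w = z − z₀, so z = z₀ + w.
Then -6 − z = -6 − (z₀ + w) = (-6 − z₀) − w = -15 − w.
f(z) = 1/(-15 − w)^3 = (1/(-15)^3) · (1 − w/(-15))^{−3}.
By the binomial series (1−u)^{−3} = Σ_{n≥0} C(n+2, 2) u^n for |u|<1, with u = w/(-15):
  c_n = C(n+2, 2) / (-15)^(n+3).
  c_0 = 1/(-15)^3 = -1/3375.
  c_1 = 3/(-15)^4 = 1/16875.
  c_2 = 6/(-15)^5 = -2/253125.
The series is valid for |w/d| < 1, i.e. |z − z₀| < |d|.
Radius of convergence: R = |-6 − z₀| = |-15| = 15 (distance from z₀ to the singularity z = -6).

c_0 = -1/3375, c_1 = 1/16875, c_2 = -2/253125; R = 15.


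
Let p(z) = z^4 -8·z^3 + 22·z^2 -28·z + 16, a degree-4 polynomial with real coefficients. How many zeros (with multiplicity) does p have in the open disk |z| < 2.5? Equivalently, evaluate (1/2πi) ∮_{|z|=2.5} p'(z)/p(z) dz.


The zeros of p are: (1 + 1i), (1 - 1i), 2, 4.
Their magnitudes are: 1.414, 1.414, 2, 4.
Zeros with |z| < R = 2.5: (1 + 1i), (1 - 1i), 2.
Count = 3.
By the argument principle, (1/2πi) ∮_{|z|=R} p'(z)/p(z) dz equals exactly this count.

Number of zeros inside |z| < 2.5: 3.


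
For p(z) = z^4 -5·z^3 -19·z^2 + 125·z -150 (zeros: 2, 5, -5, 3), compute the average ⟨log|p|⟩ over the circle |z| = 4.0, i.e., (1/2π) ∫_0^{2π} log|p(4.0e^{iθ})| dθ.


Zeros: -5, 2, 3, 5; r = 4.0.
Inside |z| < r: 2, 3. Outside (|z| ≥ r): -5, 5.
p(0) = -150, so log|p(0)| = log(150) = 5.0106.
Apply Jensen: I(r) = log|p(0)| + Σ_k log(r/|z_k|), summed over zeros inside |z| < r.
  log(r/|z_k|) for z_k = 2: log(4.0/2) = 0.6931
  log(r/|z_k|) for z_k = 3: log(4.0/3) = 0.2877
  Outside zeros (-5, 5) contribute nothing to the Jensen sum.
Sum over inside zeros: 0.9808.
I(r) = log|p(0)| + (inside sum) = 5.0106 + 0.9808 = 5.9915.
Note: since some zeros are outside |z| ≤ r, the simplified n·log(r) form does NOT apply — only the inside zeros contribute.

I(r) ≈ 5.9915.


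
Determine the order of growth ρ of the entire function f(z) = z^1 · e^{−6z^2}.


M(r) = max_{|z|=r} |1|·|z|^1·|e^{−6z^2}| = 1·r^1 · e^{6r^2} (the factors attain their maxima compatibly on |z|=r). Then log M(r) = log 1 + 1·log r + 6r^2, dominated by the last term, so log log M(r) ~ 2·log r. The polynomial factor 1z^1 contributes only a log r term and does not affect the order. ρ = 2.
Therefore ρ = 2.

Order ρ = 2.


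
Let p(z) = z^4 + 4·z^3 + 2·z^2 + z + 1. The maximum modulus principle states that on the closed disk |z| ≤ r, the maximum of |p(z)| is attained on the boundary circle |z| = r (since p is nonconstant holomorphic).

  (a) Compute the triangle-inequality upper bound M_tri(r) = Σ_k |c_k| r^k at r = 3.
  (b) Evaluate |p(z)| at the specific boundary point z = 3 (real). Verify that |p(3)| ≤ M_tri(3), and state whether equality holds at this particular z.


Coefficients: c_0 = 1, c_1 = 1, c_2 = 2, c_3 = 4, c_4 = 1. Radius r = 3.
Part (a). Triangle bound: M_tri(r) = Σ_k |c_k| r^k
  = |1|·3^0 + |1|·3^1 + |2|·3^2 + |4|·3^3 + |1|·3^4
  = 1 + 3 + 18 + 108 + 81 = 211.
This bounds M(r) := max_{|z|=r} |p(z)| from above; equality holds iff all terms c_k z^k can be made to align in phase at a single z on |z|=r.
Part (b). At z = 3 (real, on the circle |z| = r):
  p(3) = (1)·3^0 + (1)·3^1 + (2)·3^2 + (4)·3^3 + (1)·3^4 = 211.
  |p(3)| = 211.
Since all nonzero coefficients share the same sign, |p(3)| = 211 = M_tri(3); the triangle bound is attained at z = 3, so in fact M(r) = 211.

M_tri(3) = 211; |p(3)| = 211; equality at z=3: yes.


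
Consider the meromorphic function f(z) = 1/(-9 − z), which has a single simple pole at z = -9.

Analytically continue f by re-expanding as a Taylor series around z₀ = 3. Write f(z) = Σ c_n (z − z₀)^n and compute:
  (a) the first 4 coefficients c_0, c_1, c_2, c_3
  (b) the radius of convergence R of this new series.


Let w = z − z₀, so z = z₀ + w.
Then -9 − z = -9 − (z₀ + w) = (-9 − z₀) − w = -12 − w.
f(z) = 1/(-12 − w) = (1/(-12)) · 1/(1 − w/(-12)) = Σ_{n≥0} w^n / (-12)^(n+1).
So c_n = 1/(-12)^(n+1):
  c_0 = 1/(-12)^1 = -1/12.
  c_1 = 1/(-12)^2 = 1/144.
  c_2 = 1/(-12)^3 = -1/1728.
  c_3 = 1/(-12)^4 = 1/20736.
The series is valid for |w/d| < 1, i.e. |z − z₀| < |d|.
Radius of convergence: R = |-9 − z₀| = |-12| = 12 (distance from z₀ to the singularity z = -9).

c_0 = -1/12, c_1 = 1/144, c_2 = -1/1728, c_3 = 1/20736; R = 12.


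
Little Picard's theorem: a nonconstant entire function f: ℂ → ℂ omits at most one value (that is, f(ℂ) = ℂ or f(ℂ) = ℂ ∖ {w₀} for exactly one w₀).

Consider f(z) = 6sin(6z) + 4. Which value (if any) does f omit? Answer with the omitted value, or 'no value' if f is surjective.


Little Picard bounds the complement of f(ℂ) to at most one point.
sin is entire and surjective onto ℂ: for every w ∈ ℂ, sin(ζ) = w has a solution ζ ∈ ℂ (e.g., via the complex inverse arcsin). With ζ = 6z this gives z = ζ/(6). Then 6·sin(6z) takes every value in 6·ℂ = ℂ, and adding 4 is a bijection of ℂ. So f is surjective and omits no value. (Note: only on the real line is sin bounded by [−1, 1].)

Omitted value: no value.


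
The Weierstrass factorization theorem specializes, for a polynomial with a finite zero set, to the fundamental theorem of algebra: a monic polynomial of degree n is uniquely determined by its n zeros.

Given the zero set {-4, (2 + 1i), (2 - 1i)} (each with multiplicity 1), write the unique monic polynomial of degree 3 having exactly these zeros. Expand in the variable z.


The polynomial is p(z) = ∏_{α ∈ S} (z − α), where S = {-4, (2 + 1i), (2 - 1i)}.
Expanding the product yields: p(z) = z^3 -11·z + 20.
Note conjugate pairs combine to real quadratics: (z − (2+1i))(z − (2−1i)) = z² − 4z + 5.
The resulting polynomial has degree 3 and real coefficients as required.

p(z) = z^3 -11·z + 20.


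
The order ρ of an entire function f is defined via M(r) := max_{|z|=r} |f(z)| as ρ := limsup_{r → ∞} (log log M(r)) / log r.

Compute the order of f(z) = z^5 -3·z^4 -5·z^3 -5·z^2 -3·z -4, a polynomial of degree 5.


|f(z)| ≤ Σ|c_k|·r^k = O(r^5) as r → ∞. Polynomial growth is O(e^{r^ε}) for every ε > 0 (since r^5/e^{r^ε} → 0), so ρ ≤ ε for all ε > 0, i.e. ρ = 0. Every nonconstant polynomial has order 0.
Therefore ρ = 0.

Order ρ = 0.


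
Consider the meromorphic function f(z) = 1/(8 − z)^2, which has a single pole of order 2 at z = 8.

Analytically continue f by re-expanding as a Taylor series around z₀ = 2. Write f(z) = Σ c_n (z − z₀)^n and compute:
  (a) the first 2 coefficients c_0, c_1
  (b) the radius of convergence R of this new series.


Let w = z − z₀, so z = z₀ + w.
Then 8 − z = 8 − (z₀ + w) = (8 − z₀) − w = 6 − w.
f(z) = 1/(6 − w)^2 = (1/(6)^2) · (1 − w/(6))^{−2}.
By the binomial series (1−u)^{−2} = Σ_{n≥0} C(n+1, 1) u^n for |u|<1, with u = w/(6):
  c_n = C(n+1, 1) / (6)^(n+2).
  c_0 = 1/(6)^2 = 1/36.
  c_1 = 2/(6)^3 = 1/108.
The series is valid for |w/d| < 1, i.e. |z − z₀| < |d|.
Radius of convergence: R = |8 − z₀| = |6| = 6 (distance from z₀ to the singularity z = 8).

c_0 = 1/36, c_1 = 1/108; R = 6.


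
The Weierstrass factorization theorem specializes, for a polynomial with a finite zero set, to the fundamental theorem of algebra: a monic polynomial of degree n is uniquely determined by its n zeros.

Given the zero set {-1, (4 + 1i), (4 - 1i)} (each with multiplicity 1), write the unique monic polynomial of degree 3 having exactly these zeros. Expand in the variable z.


The polynomial is p(z) = ∏_{α ∈ S} (z − α), where S = {-1, (4 + 1i), (4 - 1i)}.
Expanding the product yields: p(z) = z^3 -7·z^2 + 9·z + 17.
Note conjugate pairs combine to real quadratics: (z − (4+1i))(z − (4−1i)) = z² − 8z + 17.
The resulting polynomial has degree 3 and real coefficients as required.

p(z) = z^3 -7·z^2 + 9·z + 17.


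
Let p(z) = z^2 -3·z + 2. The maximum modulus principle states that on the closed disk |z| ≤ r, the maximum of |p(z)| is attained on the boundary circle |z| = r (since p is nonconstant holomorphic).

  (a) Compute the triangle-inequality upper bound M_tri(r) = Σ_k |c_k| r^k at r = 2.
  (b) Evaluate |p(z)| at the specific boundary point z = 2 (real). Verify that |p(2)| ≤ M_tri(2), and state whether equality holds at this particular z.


Coefficients: c_0 = 2, c_1 = -3, c_2 = 1. Radius r = 2.
Part (a). Triangle bound: M_tri(r) = Σ_k |c_k| r^k
  = |2|·2^0 + |-3|·2^1 + |1|·2^2
  = 2 + 6 + 4 = 12.
This bounds M(r) := max_{|z|=r} |p(z)| from above; equality holds iff all terms c_k z^k can be made to align in phase at a single z on |z|=r.
Part (b). At z = 2 (real, on the circle |z| = r):
  p(2) = (2)·2^0 + (-3)·2^1 + (1)·2^2 = 0.
  |p(2)| = 0.
Check: |p(2)| = 0 ≤ 12 = M_tri(2). ✓ Equality does not hold at z = 2 (the coefficients have mixed signs, so the terms do not all align in phase there).

M_tri(2) = 12; |p(2)| = 0; equality at z=2: no.


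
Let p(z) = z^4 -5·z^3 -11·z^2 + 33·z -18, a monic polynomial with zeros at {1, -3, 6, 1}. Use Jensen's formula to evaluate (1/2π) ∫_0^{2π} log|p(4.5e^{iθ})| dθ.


Zeros: -3, 1, 1, 6; r = 4.5.
Inside |z| < r: -3, 1, 1. Outside (|z| ≥ r): 6.
p(0) = -18, so log|p(0)| = log(18) = 2.8904.
Apply Jensen: I(r) = log|p(0)| + Σ_k log(r/|z_k|), summed over zeros inside |z| < r.
  log(r/|z_k|) for z_k = 1: log(4.5/1) = 1.5041
  log(r/|z_k|) for z_k = -3: log(4.5/3) = 0.4055
  log(r/|z_k|) for z_k = 1: log(4.5/1) = 1.5041
  Outside zeros (6) contribute nothing to the Jensen sum.
Sum over inside zeros: 3.4136.
I(r) = log|p(0)| + (inside sum) = 2.8904 + 3.4136 = 6.3040.
Note: since some zeros are outside |z| ≤ r, the simplified n·log(r) form does NOT apply — only the inside zeros contribute.

I(r) ≈ 6.3040.


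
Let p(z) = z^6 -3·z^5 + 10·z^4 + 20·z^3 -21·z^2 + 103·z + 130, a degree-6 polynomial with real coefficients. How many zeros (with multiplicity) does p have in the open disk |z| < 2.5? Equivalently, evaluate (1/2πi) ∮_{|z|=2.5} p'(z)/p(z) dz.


The zeros of p are: -1, (1 + 2i), (1 - 2i), -2, (2 + 3i), (2 - 3i).
Their magnitudes are: 1, 2.236, 2.236, 2, 3.606, 3.606.
Zeros with |z| < R = 2.5: -1, (1 + 2i), (1 - 2i), -2.
Count = 4.
By the argument principle, (1/2πi) ∮_{|z|=R} p'(z)/p(z) dz equals exactly this count.

Number of zeros inside |z| < 2.5: 4.


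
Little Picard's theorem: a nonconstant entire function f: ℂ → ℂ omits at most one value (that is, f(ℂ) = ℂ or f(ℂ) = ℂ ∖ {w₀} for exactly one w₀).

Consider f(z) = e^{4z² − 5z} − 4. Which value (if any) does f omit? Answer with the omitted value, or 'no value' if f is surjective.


Little Picard bounds the complement of f(ℂ) to at most one point.
The exponent g(z) = 4z² − 5z is a nonconstant polynomial, hence surjective onto ℂ. So e^{g(z)} takes every value in {e^w : w ∈ ℂ} = ℂ ∖ {0}. Adding -4 shifts the range to ℂ ∖ {-4}. f omits exactly -4.

Omitted value: -4.


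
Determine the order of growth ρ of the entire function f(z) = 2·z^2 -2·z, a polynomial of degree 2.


|f(z)| ≤ Σ|c_k|·r^k = O(r^2) as r → ∞. Polynomial growth is O(e^{r^ε}) for every ε > 0 (since r^2/e^{r^ε} → 0), so ρ ≤ ε for all ε > 0, i.e. ρ = 0. Every nonconstant polynomial has order 0.
Therefore ρ = 0.

Order ρ = 0.


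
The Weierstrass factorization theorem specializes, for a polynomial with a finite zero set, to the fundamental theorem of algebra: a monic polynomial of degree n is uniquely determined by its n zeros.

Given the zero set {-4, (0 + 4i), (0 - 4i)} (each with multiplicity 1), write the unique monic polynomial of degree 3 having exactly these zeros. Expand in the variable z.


The polynomial is p(z) = ∏_{α ∈ S} (z − α), where S = {-4, (0 + 4i), (0 - 4i)}.
Expanding the product yields: p(z) = z^3 + 4·z^2 + 16·z + 64.
Note conjugate pairs combine to real quadratics: (z − (0+4i))(z − (0−4i)) = z² + 16.
The resulting polynomial has degree 3 and real coefficients as required.

p(z) = z^3 + 4·z^2 + 16·z + 64.


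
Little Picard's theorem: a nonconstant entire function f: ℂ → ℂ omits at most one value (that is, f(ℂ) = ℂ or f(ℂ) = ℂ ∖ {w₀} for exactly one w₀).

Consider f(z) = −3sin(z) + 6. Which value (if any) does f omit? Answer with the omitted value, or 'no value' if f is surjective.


Little Picard bounds the complement of f(ℂ) to at most one point.
sin is entire and surjective onto ℂ: for every w ∈ ℂ, sin(ζ) = w has a solution ζ ∈ ℂ (e.g., via the complex inverse arcsin). With ζ = z this gives z = ζ/(1). Then -3·sin(z) takes every value in -3·ℂ = ℂ, and adding 6 is a bijection of ℂ. So f is surjective and omits no value. (Note: only on the real line is sin bounded by [−1, 1].)

Omitted value: no value.


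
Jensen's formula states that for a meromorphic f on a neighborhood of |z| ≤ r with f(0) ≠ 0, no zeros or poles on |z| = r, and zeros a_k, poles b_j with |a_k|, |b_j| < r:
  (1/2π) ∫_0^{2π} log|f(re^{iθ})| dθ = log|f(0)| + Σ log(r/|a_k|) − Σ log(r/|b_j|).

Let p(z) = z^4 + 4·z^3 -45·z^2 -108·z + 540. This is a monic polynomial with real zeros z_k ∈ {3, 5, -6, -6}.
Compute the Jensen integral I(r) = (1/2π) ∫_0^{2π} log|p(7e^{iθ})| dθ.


Zeros: -6, -6, 3, 5; r = 7.
Inside |z| < r: -6, -6, 3, 5. Outside (|z| ≥ r): ∅.
p(0) = 540, so log|p(0)| = log(540) = 6.2916.
Apply Jensen: I(r) = log|p(0)| + Σ_k log(r/|z_k|), summed over zeros inside |z| < r.
  log(r/|z_k|) for z_k = 3: log(7/3) = 0.8473
  log(r/|z_k|) for z_k = 5: log(7/5) = 0.3365
  log(r/|z_k|) for z_k = -6: log(7/6) = 0.1542
  log(r/|z_k|) for z_k = -6: log(7/6) = 0.1542
Sum over inside zeros: 1.4921.
I(r) = log|p(0)| + (inside sum) = 6.2916 + 1.4921 = 7.7836.
Closed form (all zeros inside, monic): I(r) = n·log(r) = 4·log(7) = 7.7836. ✓

I(r) ≈ 7.7836.


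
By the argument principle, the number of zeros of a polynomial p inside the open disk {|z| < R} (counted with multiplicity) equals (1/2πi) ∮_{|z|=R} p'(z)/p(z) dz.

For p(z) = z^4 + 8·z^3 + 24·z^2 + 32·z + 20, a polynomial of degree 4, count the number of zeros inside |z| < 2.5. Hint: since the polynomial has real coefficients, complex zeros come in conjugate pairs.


The zeros of p are: (-1 + 1i), (-1 - 1i), (-3 + 1i), (-3 - 1i).
Their magnitudes are: 1.414, 1.414, 3.162, 3.162.
Zeros with |z| < R = 2.5: (-1 + 1i), (-1 - 1i).
Count = 2.
By the argument principle, (1/2πi) ∮_{|z|=R} p'(z)/p(z) dz equals exactly this count.

Number of zeros inside |z| < 2.5: 2.


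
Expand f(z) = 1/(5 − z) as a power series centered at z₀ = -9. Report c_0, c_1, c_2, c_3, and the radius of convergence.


Let w = z − z₀, so z = z₀ + w.
Then 5 − z = 5 − (z₀ + w) = (5 − z₀) − w = 14 − w.
f(z) = 1/(14 − w) = (1/(14)) · 1/(1 − w/(14)) = Σ_{n≥0} w^n / (14)^(n+1).
So c_n = 1/(14)^(n+1):
  c_0 = 1/(14)^1 = 1/14.
  c_1 = 1/(14)^2 = 1/196.
  c_2 = 1/(14)^3 = 1/2744.
  c_3 = 1/(14)^4 = 1/38416.
The series is valid for |w/d| < 1, i.e. |z − z₀| < |d|.
Radius of convergence: R = |5 − z₀| = |14| = 14 (distance from z₀ to the singularity z = 5).

c_0 = 1/14, c_1 = 1/196, c_2 = 1/2744, c_3 = 1/38416; R = 14.


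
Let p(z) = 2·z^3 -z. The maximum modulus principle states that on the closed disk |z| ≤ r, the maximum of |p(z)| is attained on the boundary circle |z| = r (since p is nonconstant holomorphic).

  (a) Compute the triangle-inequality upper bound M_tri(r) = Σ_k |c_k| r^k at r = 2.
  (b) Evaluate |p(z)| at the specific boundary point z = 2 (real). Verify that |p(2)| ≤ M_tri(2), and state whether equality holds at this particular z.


Coefficients: c_0 = 0, c_1 = -1, c_2 = 0, c_3 = 2. Radius r = 2.
Part (a). Triangle bound: M_tri(r) = Σ_k |c_k| r^k
  = |0|·2^0 + |-1|·2^1 + |0|·2^2 + |2|·2^3
  = 0 + 2 + 0 + 16 = 18.
This bounds M(r) := max_{|z|=r} |p(z)| from above; equality holds iff all terms c_k z^k can be made to align in phase at a single z on |z|=r.
Part (b). At z = 2 (real, on the circle |z| = r):
  p(2) = (0)·2^0 + (-1)·2^1 + (0)·2^2 + (2)·2^3 = 14.
  |p(2)| = 14.
Check: |p(2)| = 14 ≤ 18 = M_tri(2). ✓ Equality does not hold at z = 2 (the coefficients have mixed signs, so the terms do not all align in phase there).

M_tri(2) = 18; |p(2)| = 14; equality at z=2: no.


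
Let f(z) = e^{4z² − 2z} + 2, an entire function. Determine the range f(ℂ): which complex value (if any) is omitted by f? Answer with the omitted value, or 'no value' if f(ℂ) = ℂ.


Little Picard bounds the complement of f(ℂ) to at most one point.
The exponent g(z) = 4z² − 2z is a nonconstant polynomial, hence surjective onto ℂ. So e^{g(z)} takes every value in {e^w : w ∈ ℂ} = ℂ ∖ {0}. Adding 2 shifts the range to ℂ ∖ {2}. f omits exactly 2.

Omitted value: 2.


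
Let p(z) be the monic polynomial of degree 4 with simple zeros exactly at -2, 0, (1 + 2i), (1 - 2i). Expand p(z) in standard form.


The polynomial is p(z) = ∏_{α ∈ S} (z − α), where S = {-2, 0, (1 + 2i), (1 - 2i)}.
Expanding the product yields: p(z) = z^4 + z^2 + 10·z.
Note conjugate pairs combine to real quadratics: (z − (1+2i))(z − (1−2i)) = z² − 2z + 5.
The resulting polynomial has degree 4 and real coefficients as required.

p(z) = z^4 + z^2 + 10·z.


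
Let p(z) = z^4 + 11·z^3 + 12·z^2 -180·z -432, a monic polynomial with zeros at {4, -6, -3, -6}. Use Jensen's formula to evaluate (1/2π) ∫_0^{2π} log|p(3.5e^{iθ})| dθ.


Zeros: -6, -6, -3, 4; r = 3.5.
Inside |z| < r: -3. Outside (|z| ≥ r): -6, -6, 4.
p(0) = -432, so log|p(0)| = log(432) = 6.0684.
Apply Jensen: I(r) = log|p(0)| + Σ_k log(r/|z_k|), summed over zeros inside |z| < r.
  log(r/|z_k|) for z_k = -3: log(3.5/3) = 0.1542
  Outside zeros (-6, -6, 4) contribute nothing to the Jensen sum.
Sum over inside zeros: 0.1542.
I(r) = log|p(0)| + (inside sum) = 6.0684 + 0.1542 = 6.2226.
Note: since some zeros are outside |z| ≤ r, the simplified n·log(r) form does NOT apply — only the inside zeros contribute.

I(r) ≈ 6.2226.


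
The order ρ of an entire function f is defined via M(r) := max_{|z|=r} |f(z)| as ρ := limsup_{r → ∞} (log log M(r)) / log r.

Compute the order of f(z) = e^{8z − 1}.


|e^{8z − 1}| = e^{Re(8·z) + -1} ≤ e^{8|z|^1 + -1} = e^{8r^1 + -1} on |z| = r, so ρ ≤ 1. Choosing z on |z|=r so that 8·z is real positive (always possible by picking arg z appropriately) gives |f(z)| = e^{8r^1 + -1}, matching the bound. The additive constant -1 does not affect log log M(r) ~ 1·log r. Hence ρ = 1.
Therefore ρ = 1.

Order ρ = 1.


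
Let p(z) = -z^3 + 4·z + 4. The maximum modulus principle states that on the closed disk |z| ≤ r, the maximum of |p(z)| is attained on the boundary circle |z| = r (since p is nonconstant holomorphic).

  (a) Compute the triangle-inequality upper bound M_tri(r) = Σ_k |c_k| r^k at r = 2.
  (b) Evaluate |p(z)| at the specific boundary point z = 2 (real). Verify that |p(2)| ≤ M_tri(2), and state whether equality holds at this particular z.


Coefficients: c_0 = 4, c_1 = 4, c_2 = 0, c_3 = -1. Radius r = 2.
Part (a). Triangle bound: M_tri(r) = Σ_k |c_k| r^k
  = |4|·2^0 + |4|·2^1 + |0|·2^2 + |-1|·2^3
  = 4 + 8 + 0 + 8 = 20.
This bounds M(r) := max_{|z|=r} |p(z)| from above; equality holds iff all terms c_k z^k can be made to align in phase at a single z on |z|=r.
Part (b). At z = 2 (real, on the circle |z| = r):
  p(2) = (4)·2^0 + (4)·2^1 + (0)·2^2 + (-1)·2^3 = 4.
  |p(2)| = 4.
Check: |p(2)| = 4 ≤ 20 = M_tri(2). ✓ Equality does not hold at z = 2 (the coefficients have mixed signs, so the terms do not all align in phase there).

M_tri(2) = 20; |p(2)| = 4; equality at z=2: no.


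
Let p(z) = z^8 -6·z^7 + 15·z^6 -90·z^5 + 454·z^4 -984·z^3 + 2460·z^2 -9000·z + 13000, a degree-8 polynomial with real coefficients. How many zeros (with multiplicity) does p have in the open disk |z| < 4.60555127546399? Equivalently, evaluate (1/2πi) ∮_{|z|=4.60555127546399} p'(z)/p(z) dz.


The zeros of p are: (-1 + 3i), (-1 - 3i), (3 + 1i), (3 - 1i), (-2 + 3i), (-2 - 3i), (3 + 1i), (3 - 1i).
Their magnitudes are: 3.162, 3.162, 3.162, 3.162, 3.606, 3.606, 3.162, 3.162.
Zeros with |z| < R = 4.60555127546399: (-1 + 3i), (-1 - 3i), (3 + 1i), (3 - 1i), (-2 + 3i), (-2 - 3i), (3 + 1i), (3 - 1i).
Count = 8.
By the argument principle, (1/2πi) ∮_{|z|=R} p'(z)/p(z) dz equals exactly this count.

Number of zeros inside |z| < 4.60555127546399: 8.


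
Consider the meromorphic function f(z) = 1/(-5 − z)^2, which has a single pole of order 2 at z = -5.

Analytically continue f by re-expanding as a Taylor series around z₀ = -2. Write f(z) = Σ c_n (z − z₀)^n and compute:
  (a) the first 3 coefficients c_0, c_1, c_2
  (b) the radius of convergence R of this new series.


Let w = z − z₀, so z = z₀ + w.
Then -5 − z = -5 − (z₀ + w) = (-5 − z₀) − w = -3 − w.
f(z) = 1/(-3 − w)^2 = (1/(-3)^2) · (1 − w/(-3))^{−2}.
By the binomial series (1−u)^{−2} = Σ_{n≥0} C(n+1, 1) u^n for |u|<1, with u = w/(-3):
  c_n = C(n+1, 1) / (-3)^(n+2).
  c_0 = 1/(-3)^2 = 1/9.
  c_1 = 2/(-3)^3 = -2/27.
  c_2 = 3/(-3)^4 = 1/27.
The series is valid for |w/d| < 1, i.e. |z − z₀| < |d|.
Radius of convergence: R = |-5 − z₀| = |-3| = 3 (distance from z₀ to the singularity z = -5).

c_0 = 1/9, c_1 = -2/27, c_2 = 1/27; R = 3.


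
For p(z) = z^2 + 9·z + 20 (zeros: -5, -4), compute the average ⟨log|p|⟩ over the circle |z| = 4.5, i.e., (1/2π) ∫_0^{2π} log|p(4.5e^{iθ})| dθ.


Zeros: -5, -4; r = 4.5.
Inside |z| < r: -4. Outside (|z| ≥ r): -5.
p(0) = 20, so log|p(0)| = log(20) = 2.9957.
Apply Jensen: I(r) = log|p(0)| + Σ_k log(r/|z_k|), summed over zeros inside |z| < r.
  log(r/|z_k|) for z_k = -4: log(4.5/4) = 0.1178
  Outside zeros (-5) contribute nothing to the Jensen sum.
Sum over inside zeros: 0.1178.
I(r) = log|p(0)| + (inside sum) = 2.9957 + 0.1178 = 3.1135.
Note: since some zeros are outside |z| ≤ r, the simplified n·log(r) form does NOT apply — only the inside zeros contribute.

I(r) ≈ 3.1135.


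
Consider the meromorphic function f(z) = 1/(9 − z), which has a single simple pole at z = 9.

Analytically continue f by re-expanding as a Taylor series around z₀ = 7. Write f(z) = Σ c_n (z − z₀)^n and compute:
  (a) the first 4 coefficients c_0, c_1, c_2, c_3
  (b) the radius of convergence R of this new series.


Let w = z − z₀, so z = z₀ + w.
Then 9 − z = 9 − (z₀ + w) = (9 − z₀) − w = 2 − w.
f(z) = 1/(2 − w) = (1/(2)) · 1/(1 − w/(2)) = Σ_{n≥0} w^n / (2)^(n+1).
So c_n = 1/(2)^(n+1):
  c_0 = 1/(2)^1 = 1/2.
  c_1 = 1/(2)^2 = 1/4.
  c_2 = 1/(2)^3 = 1/8.
  c_3 = 1/(2)^4 = 1/16.
The series is valid for |w/d| < 1, i.e. |z − z₀| < |d|.
Radius of convergence: R = |9 − z₀| = |2| = 2 (distance from z₀ to the singularity z = 9).

c_0 = 1/2, c_1 = 1/4, c_2 = 1/8, c_3 = 1/16; R = 2.


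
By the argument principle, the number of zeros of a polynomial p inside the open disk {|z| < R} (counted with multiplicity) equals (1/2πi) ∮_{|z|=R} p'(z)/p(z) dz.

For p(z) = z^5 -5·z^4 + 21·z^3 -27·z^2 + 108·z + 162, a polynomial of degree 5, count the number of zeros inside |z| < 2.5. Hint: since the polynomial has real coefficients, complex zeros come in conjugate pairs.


The zeros of p are: (3 + 3i), (3 - 3i), (0 + 3i), (0 - 3i), -1.
Their magnitudes are: 4.243, 4.243, 3, 3, 1.
Zeros with |z| < R = 2.5: -1.
Count = 1.
By the argument principle, (1/2πi) ∮_{|z|=R} p'(z)/p(z) dz equals exactly this count.

Number of zeros inside |z| < 2.5: 1.


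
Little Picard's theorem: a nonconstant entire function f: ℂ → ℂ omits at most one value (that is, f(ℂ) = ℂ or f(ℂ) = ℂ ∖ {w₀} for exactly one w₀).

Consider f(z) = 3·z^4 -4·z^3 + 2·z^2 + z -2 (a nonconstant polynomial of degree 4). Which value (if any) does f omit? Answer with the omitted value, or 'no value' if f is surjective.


Little Picard bounds the complement of f(ℂ) to at most one point.
For every w ∈ ℂ, the equation p(z) − w = 0 is a nonconstant polynomial in z and hence has at least one root by the fundamental theorem of algebra. So p is surjective onto ℂ, omitting no value.

Omitted value: no value.


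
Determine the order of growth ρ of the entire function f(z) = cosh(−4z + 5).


cosh(w) is a linear combination of e^{iw} and e^{−iw} (or e^w, e^{−w} in the hyperbolic case), so |cosh(w)| ≤ e^{|w|}. With w = −4z + 5, |w| ≤ 4|z| + 5 = 4r + 5 on |z| = r, giving M(r) ≤ e^{4r + 5}, so ρ ≤ 1. On a suitable ray (z = it for sin/cos; z = t for sinh/cosh, t real → ∞), |cosh(−4z + 5)| grows like e^{4|t|}/2, so ρ ≥ 1. Hence ρ = 1.
Therefore ρ = 1.

Order ρ = 1.


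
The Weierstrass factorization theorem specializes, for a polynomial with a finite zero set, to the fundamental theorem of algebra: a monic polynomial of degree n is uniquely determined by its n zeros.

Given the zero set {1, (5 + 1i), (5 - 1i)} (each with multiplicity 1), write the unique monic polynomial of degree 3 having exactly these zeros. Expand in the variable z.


The polynomial is p(z) = ∏_{α ∈ S} (z − α), where S = {1, (5 + 1i), (5 - 1i)}.
Expanding the product yields: p(z) = z^3 -11·z^2 + 36·z -26.
Note conjugate pairs combine to real quadratics: (z − (5+1i))(z − (5−1i)) = z² − 10z + 26.
The resulting polynomial has degree 3 and real coefficients as required.

p(z) = z^3 -11·z^2 + 36·z -26.


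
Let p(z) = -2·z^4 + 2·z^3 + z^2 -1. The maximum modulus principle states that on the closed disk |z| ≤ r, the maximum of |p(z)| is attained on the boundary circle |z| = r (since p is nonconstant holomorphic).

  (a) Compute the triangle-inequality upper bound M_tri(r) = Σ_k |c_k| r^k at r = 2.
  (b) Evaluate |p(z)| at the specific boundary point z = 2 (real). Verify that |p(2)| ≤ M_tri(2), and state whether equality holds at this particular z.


Coefficients: c_0 = -1, c_1 = 0, c_2 = 1, c_3 = 2, c_4 = -2. Radius r = 2.
Part (a). Triangle bound: M_tri(r) = Σ_k |c_k| r^k
  = |-1|·2^0 + |0|·2^1 + |1|·2^2 + |2|·2^3 + |-2|·2^4
  = 1 + 0 + 4 + 16 + 32 = 53.
This bounds M(r) := max_{|z|=r} |p(z)| from above; equality holds iff all terms c_k z^k can be made to align in phase at a single z on |z|=r.
Part (b). At z = 2 (real, on the circle |z| = r):
  p(2) = (-1)·2^0 + (0)·2^1 + (1)·2^2 + (2)·2^3 + (-2)·2^4 = -13.
  |p(2)| = 13.
Check: |p(2)| = 13 ≤ 53 = M_tri(2). ✓ Equality does not hold at z = 2 (the coefficients have mixed signs, so the terms do not all align in phase there).

M_tri(2) = 53; |p(2)| = 13; equality at z=2: no.


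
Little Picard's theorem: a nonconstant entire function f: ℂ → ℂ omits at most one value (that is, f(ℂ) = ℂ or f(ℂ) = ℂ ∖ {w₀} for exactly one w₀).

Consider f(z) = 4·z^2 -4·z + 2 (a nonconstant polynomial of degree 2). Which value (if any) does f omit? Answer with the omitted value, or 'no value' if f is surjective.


Little Picard bounds the complement of f(ℂ) to at most one point.
For every w ∈ ℂ, the equation p(z) − w = 0 is a nonconstant polynomial in z and hence has at least one root by the fundamental theorem of algebra. So p is surjective onto ℂ, omitting no value.

Omitted value: no value.


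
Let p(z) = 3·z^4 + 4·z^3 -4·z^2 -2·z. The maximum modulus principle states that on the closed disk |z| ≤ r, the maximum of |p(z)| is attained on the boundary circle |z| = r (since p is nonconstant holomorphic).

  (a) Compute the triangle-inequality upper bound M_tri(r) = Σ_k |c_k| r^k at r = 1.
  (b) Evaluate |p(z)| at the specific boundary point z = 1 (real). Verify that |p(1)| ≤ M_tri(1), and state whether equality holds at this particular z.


Coefficients: c_0 = 0, c_1 = -2, c_2 = -4, c_3 = 4, c_4 = 3. Radius r = 1.
Part (a). Triangle bound: M_tri(r) = Σ_k |c_k| r^k
  = |0|·1^0 + |-2|·1^1 + |-4|·1^2 + |4|·1^3 + |3|·1^4
  = 0 + 2 + 4 + 4 + 3 = 13.
This bounds M(r) := max_{|z|=r} |p(z)| from above; equality holds iff all terms c_k z^k can be made to align in phase at a single z on |z|=r.
Part (b). At z = 1 (real, on the circle |z| = r):
  p(1) = (0)·1^0 + (-2)·1^1 + (-4)·1^2 + (4)·1^3 + (3)·1^4 = 1.
  |p(1)| = 1.
Check: |p(1)| = 1 ≤ 13 = M_tri(1). ✓ Equality does not hold at z = 1 (the coefficients have mixed signs, so the terms do not all align in phase there).

M_tri(1) = 13; |p(1)| = 1; equality at z=1: no.


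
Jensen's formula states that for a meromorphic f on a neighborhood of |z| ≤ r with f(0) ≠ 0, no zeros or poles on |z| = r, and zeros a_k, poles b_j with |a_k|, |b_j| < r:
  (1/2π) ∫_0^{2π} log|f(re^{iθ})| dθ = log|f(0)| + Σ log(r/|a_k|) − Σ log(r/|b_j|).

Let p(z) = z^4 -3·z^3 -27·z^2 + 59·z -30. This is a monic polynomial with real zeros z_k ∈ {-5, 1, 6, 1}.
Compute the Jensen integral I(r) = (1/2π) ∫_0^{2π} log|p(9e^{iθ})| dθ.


Zeros: -5, 1, 1, 6; r = 9.
Inside |z| < r: -5, 1, 1, 6. Outside (|z| ≥ r): ∅.
p(0) = -30, so log|p(0)| = log(30) = 3.4012.
Apply Jensen: I(r) = log|p(0)| + Σ_k log(r/|z_k|), summed over zeros inside |z| < r.
  log(r/|z_k|) for z_k = -5: log(9/5) = 0.5878
  log(r/|z_k|) for z_k = 1: log(9/1) = 2.1972
  log(r/|z_k|) for z_k = 6: log(9/6) = 0.4055
  log(r/|z_k|) for z_k = 1: log(9/1) = 2.1972
Sum over inside zeros: 5.3877.
I(r) = log|p(0)| + (inside sum) = 3.4012 + 5.3877 = 8.7889.
Closed form (all zeros inside, monic): I(r) = n·log(r) = 4·log(9) = 8.7889. ✓

I(r) ≈ 8.7889.


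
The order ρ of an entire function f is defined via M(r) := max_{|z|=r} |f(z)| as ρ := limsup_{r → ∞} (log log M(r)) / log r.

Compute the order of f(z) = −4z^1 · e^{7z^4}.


M(r) = max_{|z|=r} |-4|·|z|^1·|e^{7z^4}| = 4·r^1 · e^{7r^4} (the factors attain their maxima compatibly on |z|=r). Then log M(r) = log 4 + 1·log r + 7r^4, dominated by the last term, so log log M(r) ~ 4·log r. The polynomial factor -4z^1 contributes only a log r term and does not affect the order. ρ = 4.
Therefore ρ = 4.

Order ρ = 4.


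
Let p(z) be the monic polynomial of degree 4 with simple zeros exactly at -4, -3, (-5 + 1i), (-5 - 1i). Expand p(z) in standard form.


The polynomial is p(z) = ∏_{α ∈ S} (z − α), where S = {-4, -3, (-5 + 1i), (-5 - 1i)}.
Expanding the product yields: p(z) = z^4 + 17·z^3 + 108·z^2 + 302·z + 312.
Note conjugate pairs combine to real quadratics: (z − (-5+1i))(z − (-5−1i)) = z² + 10z + 26.
The resulting polynomial has degree 4 and real coefficients as required.

p(z) = z^4 + 17·z^3 + 108·z^2 + 302·z + 312.


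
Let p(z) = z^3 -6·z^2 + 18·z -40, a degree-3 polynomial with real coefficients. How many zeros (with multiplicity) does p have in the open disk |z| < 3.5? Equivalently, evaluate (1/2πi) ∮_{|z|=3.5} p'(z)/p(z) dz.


The zeros of p are: 4, (1 + 3i), (1 - 3i).
Their magnitudes are: 4, 3.162, 3.162.
Zeros with |z| < R = 3.5: (1 + 3i), (1 - 3i).
Count = 2.
By the argument principle, (1/2πi) ∮_{|z|=R} p'(z)/p(z) dz equals exactly this count.

Number of zeros inside |z| < 3.5: 2.


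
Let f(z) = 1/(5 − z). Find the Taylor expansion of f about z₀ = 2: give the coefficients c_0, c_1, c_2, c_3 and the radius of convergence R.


Let w = z − z₀, so z = z₀ + w.
Then 5 − z = 5 − (z₀ + w) = (5 − z₀) − w = 3 − w.
f(z) = 1/(3 − w) = (1/(3)) · 1/(1 − w/(3)) = Σ_{n≥0} w^n / (3)^(n+1).
So c_n = 1/(3)^(n+1):
  c_0 = 1/(3)^1 = 1/3.
  c_1 = 1/(3)^2 = 1/9.
  c_2 = 1/(3)^3 = 1/27.
  c_3 = 1/(3)^4 = 1/81.
The series is valid for |w/d| < 1, i.e. |z − z₀| < |d|.
Radius of convergence: R = |5 − z₀| = |3| = 3 (distance from z₀ to the singularity z = 5).

c_0 = 1/3, c_1 = 1/9, c_2 = 1/27, c_3 = 1/81; R = 3.


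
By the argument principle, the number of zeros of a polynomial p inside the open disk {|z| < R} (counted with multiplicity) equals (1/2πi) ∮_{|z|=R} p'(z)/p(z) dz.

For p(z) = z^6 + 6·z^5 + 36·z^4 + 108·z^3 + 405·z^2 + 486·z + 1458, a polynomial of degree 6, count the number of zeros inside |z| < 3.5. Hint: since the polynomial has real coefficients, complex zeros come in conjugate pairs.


The zeros of p are: (-3 + 3i), (-3 - 3i), (0 + 3i), (0 - 3i), (0 + 3i), (0 - 3i).
Their magnitudes are: 4.243, 4.243, 3, 3, 3, 3.
Zeros with |z| < R = 3.5: (0 + 3i), (0 - 3i), (0 + 3i), (0 - 3i).
Count = 4.
By the argument principle, (1/2πi) ∮_{|z|=R} p'(z)/p(z) dz equals exactly this count.

Number of zeros inside |z| < 3.5: 4.


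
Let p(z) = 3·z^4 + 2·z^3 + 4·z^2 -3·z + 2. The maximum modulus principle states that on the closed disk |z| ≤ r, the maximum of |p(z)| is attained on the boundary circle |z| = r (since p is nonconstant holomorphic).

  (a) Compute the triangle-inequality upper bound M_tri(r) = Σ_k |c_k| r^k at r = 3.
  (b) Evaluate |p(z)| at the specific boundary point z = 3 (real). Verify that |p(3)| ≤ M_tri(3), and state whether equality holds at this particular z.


Coefficients: c_0 = 2, c_1 = -3, c_2 = 4, c_3 = 2, c_4 = 3. Radius r = 3.
Part (a). Triangle bound: M_tri(r) = Σ_k |c_k| r^k
  = |2|·3^0 + |-3|·3^1 + |4|·3^2 + |2|·3^3 + |3|·3^4
  = 2 + 9 + 36 + 54 + 243 = 344.
This bounds M(r) := max_{|z|=r} |p(z)| from above; equality holds iff all terms c_k z^k can be made to align in phase at a single z on |z|=r.
Part (b). At z = 3 (real, on the circle |z| = r):
  p(3) = (2)·3^0 + (-3)·3^1 + (4)·3^2 + (2)·3^3 + (3)·3^4 = 326.
  |p(3)| = 326.
Check: |p(3)| = 326 ≤ 344 = M_tri(3). ✓ Equality does not hold at z = 3 (the coefficients have mixed signs, so the terms do not all align in phase there).

M_tri(3) = 344; |p(3)| = 326; equality at z=3: no.


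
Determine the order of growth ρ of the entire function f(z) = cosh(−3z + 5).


cosh(w) is a linear combination of e^{iw} and e^{−iw} (or e^w, e^{−w} in the hyperbolic case), so |cosh(w)| ≤ e^{|w|}. With w = −3z + 5, |w| ≤ 3|z| + 5 = 3r + 5 on |z| = r, giving M(r) ≤ e^{3r + 5}, so ρ ≤ 1. On a suitable ray (z = it for sin/cos; z = t for sinh/cosh, t real → ∞), |cosh(−3z + 5)| grows like e^{3|t|}/2, so ρ ≥ 1. Hence ρ = 1.
Therefore ρ = 1.

Order ρ = 1.


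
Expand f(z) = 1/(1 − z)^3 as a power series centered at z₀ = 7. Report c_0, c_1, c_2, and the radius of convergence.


Let w = z − z₀, so z = z₀ + w.
Then 1 − z = 1 − (z₀ + w) = (1 − z₀) − w = -6 − w.
f(z) = 1/(-6 − w)^3 = (1/(-6)^3) · (1 − w/(-6))^{−3}.
By the binomial series (1−u)^{−3} = Σ_{n≥0} C(n+2, 2) u^n for |u|<1, with u = w/(-6):
  c_n = C(n+2, 2) / (-6)^(n+3).
  c_0 = 1/(-6)^3 = -1/216.
  c_1 = 3/(-6)^4 = 1/432.
  c_2 = 6/(-6)^5 = -1/1296.
The series is valid for |w/d| < 1, i.e. |z − z₀| < |d|.
Radius of convergence: R = |1 − z₀| = |-6| = 6 (distance from z₀ to the singularity z = 1).

c_0 = -1/216, c_1 = 1/432, c_2 = -1/1296; R = 6.


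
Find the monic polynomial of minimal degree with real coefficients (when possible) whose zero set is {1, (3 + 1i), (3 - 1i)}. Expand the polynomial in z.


The polynomial is p(z) = ∏_{α ∈ S} (z − α), where S = {1, (3 + 1i), (3 - 1i)}.
Expanding the product yields: p(z) = z^3 -7·z^2 + 16·z -10.
Note conjugate pairs combine to real quadratics: (z − (3+1i))(z − (3−1i)) = z² − 6z + 10.
The resulting polynomial has degree 3 and real coefficients as required.

p(z) = z^3 -7·z^2 + 16·z -10.


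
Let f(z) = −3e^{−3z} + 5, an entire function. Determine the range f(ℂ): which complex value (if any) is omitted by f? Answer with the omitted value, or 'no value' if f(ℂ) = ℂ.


Little Picard bounds the complement of f(ℂ) to at most one point.
e^{−3z} is never zero on ℂ, so -3·e^{−3z} takes every value in ℂ ∖ {0}. Adding 5 shifts the range to ℂ ∖ {5}. Thus f omits exactly the value 5.

Omitted value: 5.


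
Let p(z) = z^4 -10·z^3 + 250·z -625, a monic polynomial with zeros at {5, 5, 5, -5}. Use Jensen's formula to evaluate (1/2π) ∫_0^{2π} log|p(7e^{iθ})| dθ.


Zeros: -5, 5, 5, 5; r = 7.
Inside |z| < r: -5, 5, 5, 5. Outside (|z| ≥ r): ∅.
p(0) = -625, so log|p(0)| = log(625) = 6.4378.
Apply Jensen: I(r) = log|p(0)| + Σ_k log(r/|z_k|), summed over zeros inside |z| < r.
  log(r/|z_k|) for z_k = 5: log(7/5) = 0.3365
  log(r/|z_k|) for z_k = 5: log(7/5) = 0.3365
  log(r/|z_k|) for z_k = 5: log(7/5) = 0.3365
  log(r/|z_k|) for z_k = -5: log(7/5) = 0.3365
Sum over inside zeros: 1.3459.
I(r) = log|p(0)| + (inside sum) = 6.4378 + 1.3459 = 7.7836.
Closed form (all zeros inside, monic): I(r) = n·log(r) = 4·log(7) = 7.7836. ✓

I(r) ≈ 7.7836.


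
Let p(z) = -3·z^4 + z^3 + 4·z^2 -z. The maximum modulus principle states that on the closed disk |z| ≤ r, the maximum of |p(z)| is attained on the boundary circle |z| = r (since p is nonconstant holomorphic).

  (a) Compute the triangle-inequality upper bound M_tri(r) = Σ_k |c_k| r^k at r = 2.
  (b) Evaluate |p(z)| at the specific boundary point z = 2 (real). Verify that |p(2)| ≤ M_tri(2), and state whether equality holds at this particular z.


Coefficients: c_0 = 0, c_1 = -1, c_2 = 4, c_3 = 1, c_4 = -3. Radius r = 2.
Part (a). Triangle bound: M_tri(r) = Σ_k |c_k| r^k
  = |0|·2^0 + |-1|·2^1 + |4|·2^2 + |1|·2^3 + |-3|·2^4
  = 0 + 2 + 16 + 8 + 48 = 74.
This bounds M(r) := max_{|z|=r} |p(z)| from above; equality holds iff all terms c_k z^k can be made to align in phase at a single z on |z|=r.
Part (b). At z = 2 (real, on the circle |z| = r):
  p(2) = (0)·2^0 + (-1)·2^1 + (4)·2^2 + (1)·2^3 + (-3)·2^4 = -26.
  |p(2)| = 26.
Check: |p(2)| = 26 ≤ 74 = M_tri(2). ✓ Equality does not hold at z = 2 (the coefficients have mixed signs, so the terms do not all align in phase there).

M_tri(2) = 74; |p(2)| = 26; equality at z=2: no.
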